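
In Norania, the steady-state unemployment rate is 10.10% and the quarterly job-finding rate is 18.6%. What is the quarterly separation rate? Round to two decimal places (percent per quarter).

Separation rate ≈ 2.09% per quarter.

From u* = s/(s+f): s = u·f/(1−u).
s = 0.1010 × 18.6 / (1 − 0.1010) = 1.8786 / 0.8990 ≈ 2.09% per quarter.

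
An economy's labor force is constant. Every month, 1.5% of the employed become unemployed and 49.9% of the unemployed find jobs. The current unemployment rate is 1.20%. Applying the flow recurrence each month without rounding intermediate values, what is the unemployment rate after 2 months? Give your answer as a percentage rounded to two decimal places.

Unemployment rate after two months ≈ 2.51%.

With a fixed labor force, u_{t+1} = u_t + s·(1−u_t) − f·u_t = u_t·(1−s−f) + s.
Here 1−s−f = 0.486 and s = 0.015.
u_1 = 0.012000 × 0.486 + 0.015 = 0.020832.
u_2 = 0.020832 × 0.486 + 0.015 = 0.025124.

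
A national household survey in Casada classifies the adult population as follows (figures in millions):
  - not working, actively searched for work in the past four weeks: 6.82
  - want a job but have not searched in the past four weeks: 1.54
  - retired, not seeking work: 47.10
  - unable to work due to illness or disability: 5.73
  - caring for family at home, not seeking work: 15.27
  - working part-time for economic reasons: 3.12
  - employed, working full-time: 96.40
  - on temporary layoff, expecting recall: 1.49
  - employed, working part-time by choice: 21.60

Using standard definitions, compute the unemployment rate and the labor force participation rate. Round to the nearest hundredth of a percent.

Unemployment rate ≈ 6.42%; labor force participation rate ≈ 65.02%.

Employed = 3.12 + 96.40 + 21.60 = 121.12 million (anyone who worked, including part-time for economic reasons, counts as employed).
Unemployed = 6.82 + 1.49 = 8.31 million (jobless and actively searching, or on temporary layoff).
Labor force = 121.12 + 8.31 = 129.43 million.
Not in labor force = 1.54 + 47.10 + 5.73 + 15.27 = 69.64 million (those not working and not actively searching are outside the labor force — including those who want a job but have given up searching).
Civilian working-age population = 129.43 + 69.64 = 199.07 million.
Unemployment rate = 8.31 / 129.43 = 6.42%.
Labor force participation rate = 129.43 / 199.07 = 65.02%.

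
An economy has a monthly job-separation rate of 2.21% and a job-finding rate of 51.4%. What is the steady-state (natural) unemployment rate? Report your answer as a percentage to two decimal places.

Steady-state unemployment rate ≈ 4.12%.

At steady state the flows balance: s·E = f·U, so U/(E+U) = s/(s+f).
u* = 2.21 / (2.21 + 51.4) = 2.21 / 53.61 = 4.12%.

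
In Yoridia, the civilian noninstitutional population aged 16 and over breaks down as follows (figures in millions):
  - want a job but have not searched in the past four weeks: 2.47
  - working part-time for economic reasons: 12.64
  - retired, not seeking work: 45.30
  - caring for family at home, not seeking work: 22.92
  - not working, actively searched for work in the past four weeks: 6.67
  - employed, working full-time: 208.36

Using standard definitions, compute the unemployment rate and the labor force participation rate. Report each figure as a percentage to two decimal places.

Employed = 12.64 + 208.36 = 221.00 million (anyone who worked, including part-time for economic reasons, counts as employed).
Unemployed = 6.67 million.
Labor force = 221.00 + 6.67 = 227.67 million.
Not in labor force = 2.47 + 45.30 + 22.92 = 70.69 million (those not working and not actively searching are outside the labor force — including those who want a job but have given up searching).
Civilian working-age population = 227.67 + 70.69 = 298.36 million.
Unemployment rate = 6.67 / 227.67 = 2.93%.
Labor force participation rate = 227.67 / 298.36 = 76.31%.

Unemployment rate ≈ 2.93%; labor force participation rate ≈ 76.31%.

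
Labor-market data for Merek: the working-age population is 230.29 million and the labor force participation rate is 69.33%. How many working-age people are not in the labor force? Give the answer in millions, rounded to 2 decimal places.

Share not in the labor force = 1 − 0.6933 = 0.3067.
Not in labor force = 0.3067 × 230.29 ≈ 70.63 million.

About 70.63 million are not in the labor force.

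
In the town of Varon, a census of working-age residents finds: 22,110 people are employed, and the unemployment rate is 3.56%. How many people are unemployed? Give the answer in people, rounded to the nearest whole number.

Let U be the number unemployed. The labor force is E + U, and U/(E+U) = 0.0356.
So U = 0.0356 × 22,110 / (1 − 0.0356) = 787.12 / 0.9644 ≈ 816.

About 816 are unemployed.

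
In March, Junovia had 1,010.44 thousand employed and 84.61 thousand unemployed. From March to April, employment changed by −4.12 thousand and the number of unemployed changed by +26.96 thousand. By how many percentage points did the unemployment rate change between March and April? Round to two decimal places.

March: labor force = 1,010.44 + 84.61 = 1,095.05; u = 84.61/1,095.05 = 7.73%.
April: labor force = 1,006.32 + 111.57 = 1,117.89; u = 111.57/1,117.89 = 9.98%.
Change = 9.98% − 7.73% = +2.25 pp.

The unemployment rate changed by +2.25 percentage points.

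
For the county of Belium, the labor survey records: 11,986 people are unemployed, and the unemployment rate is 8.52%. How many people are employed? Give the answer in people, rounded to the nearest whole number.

About 128,695 are employed.

Labor force = U / u = 11,986 / 0.0852 ≈ 140,681.
Employed = labor force − unemployed = 140,681 − 11,986 = 128,695.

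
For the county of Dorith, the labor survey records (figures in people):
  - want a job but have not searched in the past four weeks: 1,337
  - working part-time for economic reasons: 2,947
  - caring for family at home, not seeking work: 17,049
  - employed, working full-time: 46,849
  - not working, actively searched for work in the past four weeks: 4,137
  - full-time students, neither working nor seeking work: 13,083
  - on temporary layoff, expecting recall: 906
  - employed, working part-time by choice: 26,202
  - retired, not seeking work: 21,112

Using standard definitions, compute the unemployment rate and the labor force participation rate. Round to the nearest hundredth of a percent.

Unemployment rate ≈ 6.22%; labor force participation rate ≈ 60.65%.

Employed = 2,947 + 46,849 + 26,202 = 75,998 (anyone who worked, including part-time for economic reasons, counts as employed).
Unemployed = 4,137 + 906 = 5,043 (jobless and actively searching, or on temporary layoff).
Labor force = 75,998 + 5,043 = 81,041.
Not in labor force = 1,337 + 17,049 + 13,083 + 21,112 = 52,581 (those not working and not actively searching are outside the labor force — including those who want a job but have given up searching).
Civilian working-age population = 81,041 + 52,581 = 133,622.
Unemployment rate = 5,043 / 81,041 = 6.22%.
Labor force participation rate = 81,041 / 133,622 = 60.65%.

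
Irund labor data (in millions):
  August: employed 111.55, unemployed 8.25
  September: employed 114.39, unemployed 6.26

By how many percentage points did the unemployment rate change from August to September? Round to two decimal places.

August: labor force = 111.55 + 8.25 = 119.80; u = 8.25/119.80 = 6.89%.
September: labor force = 114.39 + 6.26 = 120.65; u = 6.26/120.65 = 5.19%.
Change = 5.19% − 6.89% = −1.70 pp.

The unemployment rate changed by −1.70 percentage points.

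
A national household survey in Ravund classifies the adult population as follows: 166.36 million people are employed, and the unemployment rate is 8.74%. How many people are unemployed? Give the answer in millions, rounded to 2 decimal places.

About 15.93 million are unemployed.

Let U be the number unemployed. The labor force is E + U, and U/(E+U) = 0.0874.
So U = 0.0874 × 166.36 / (1 − 0.0874) = 14.5399 / 0.9126 ≈ 15.93 million.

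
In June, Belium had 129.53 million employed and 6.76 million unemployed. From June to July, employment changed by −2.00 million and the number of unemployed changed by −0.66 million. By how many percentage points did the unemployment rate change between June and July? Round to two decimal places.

June: labor force = 129.53 + 6.76 = 136.29; u = 6.76/136.29 = 4.96%.
July: labor force = 127.53 + 6.10 = 133.63; u = 6.10/133.63 = 4.56%.
Change = 4.56% − 4.96% = −0.40 pp.

The unemployment rate changed by −0.40 percentage points.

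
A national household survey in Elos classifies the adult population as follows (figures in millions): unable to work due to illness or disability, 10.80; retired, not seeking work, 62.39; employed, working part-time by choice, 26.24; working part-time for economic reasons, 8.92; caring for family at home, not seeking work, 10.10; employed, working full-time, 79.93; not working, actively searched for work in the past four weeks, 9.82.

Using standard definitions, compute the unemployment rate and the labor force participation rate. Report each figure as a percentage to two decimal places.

Employed = 26.24 + 8.92 + 79.93 = 115.09 million (anyone who worked, including part-time for economic reasons, counts as employed).
Unemployed = 9.82 million.
Labor force = 115.09 + 9.82 = 124.91 million.
Not in labor force = 10.80 + 62.39 + 10.10 = 83.29 million (those not working and not actively searching are outside the labor force).
Civilian working-age population = 124.91 + 83.29 = 208.20 million.
Unemployment rate = 9.82 / 124.91 = 7.86%.
Labor force participation rate = 124.91 / 208.20 = 60.00%.

Unemployment rate ≈ 7.86%; labor force participation rate ≈ 60.00%.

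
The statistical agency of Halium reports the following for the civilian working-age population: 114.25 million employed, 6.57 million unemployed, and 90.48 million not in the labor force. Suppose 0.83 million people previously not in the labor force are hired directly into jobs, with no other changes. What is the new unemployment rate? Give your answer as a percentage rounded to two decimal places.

New unemployment rate ≈ 5.40%.

Initially, labor force = 114.25 + 6.57 = 120.82 million, so u = 6.57/120.82 = 5.44%.
After the change, employed and labor force both rise by 0.83; unemployed unchanged → E = 115.08, U = 6.57, labor force = 121.65 million.
New unemployment rate = 6.57 / 121.65 = 5.40%.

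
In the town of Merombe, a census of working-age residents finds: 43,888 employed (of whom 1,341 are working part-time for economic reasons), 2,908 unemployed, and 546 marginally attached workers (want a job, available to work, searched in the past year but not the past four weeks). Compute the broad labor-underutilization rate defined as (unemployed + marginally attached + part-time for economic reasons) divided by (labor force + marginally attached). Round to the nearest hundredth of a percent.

Broad underutilization rate ≈ 10.13%.

Labor force = 43,888 + 2,908 = 46,796.
Numerator = 2,908 + 546 + 1,341 = 4,795.
Denominator = 46,796 + 546 = 47,342.
Broad rate = 4,795 / 47,342 = 10.13%.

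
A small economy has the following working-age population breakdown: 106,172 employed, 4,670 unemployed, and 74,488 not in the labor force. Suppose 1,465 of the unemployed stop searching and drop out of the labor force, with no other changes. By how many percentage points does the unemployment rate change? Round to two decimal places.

Initially, labor force = 106,172 + 4,670 = 110,842, so u = 4,670/110,842 = 4.21%.
After the change, unemployed and labor force both fall by 1,465 → E = 106,172, U = 3,205, labor force = 109,377.
New unemployment rate = 3,205 / 109,377 = 2.93%.
Change = 2.93% − 4.21% = −1.28 percentage points.

The unemployment rate changes by −1.28 percentage points.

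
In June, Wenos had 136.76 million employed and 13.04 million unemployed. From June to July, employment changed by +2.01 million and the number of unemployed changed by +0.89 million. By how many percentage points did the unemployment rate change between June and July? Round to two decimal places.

June: labor force = 136.76 + 13.04 = 149.80; u = 13.04/149.80 = 8.70%.
July: labor force = 138.77 + 13.93 = 152.70; u = 13.93/152.70 = 9.12%.
Change = 9.12% − 8.70% = +0.42 pp.

The unemployment rate changed by +0.42 percentage points.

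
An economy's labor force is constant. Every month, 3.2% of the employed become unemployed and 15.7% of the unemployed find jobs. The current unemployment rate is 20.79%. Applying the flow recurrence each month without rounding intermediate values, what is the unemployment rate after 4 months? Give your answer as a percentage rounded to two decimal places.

With a fixed labor force, u_{t+1} = u_t + s·(1−u_t) − f·u_t = u_t·(1−s−f) + s.
Here 1−s−f = 0.811 and s = 0.032.
u_1 = 0.207900 × 0.811 + 0.032 = 0.200607.
u_2 = 0.200607 × 0.811 + 0.032 = 0.194692.
u_3 = 0.194692 × 0.811 + 0.032 = 0.189895.
u_4 = 0.189895 × 0.811 + 0.032 = 0.186005.

Unemployment rate after four months ≈ 18.60%.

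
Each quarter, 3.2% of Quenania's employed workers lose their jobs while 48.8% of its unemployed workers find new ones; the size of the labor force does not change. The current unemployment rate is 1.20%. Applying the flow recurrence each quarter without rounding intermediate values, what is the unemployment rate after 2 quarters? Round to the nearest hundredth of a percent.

With a fixed labor force, u_{t+1} = u_t + s·(1−u_t) − f·u_t = u_t·(1−s−f) + s.
Here 1−s−f = 0.480 and s = 0.032.
u_1 = 0.012000 × 0.480 + 0.032 = 0.037760.
u_2 = 0.037760 × 0.480 + 0.032 = 0.050125.

Unemployment rate after two quarters ≈ 5.01%.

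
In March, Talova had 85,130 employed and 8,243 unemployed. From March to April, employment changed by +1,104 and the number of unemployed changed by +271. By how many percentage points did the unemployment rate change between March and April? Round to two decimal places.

The unemployment rate changed by +0.16 percentage points.

March: labor force = 85,130 + 8,243 = 93,373; u = 8,243/93,373 = 8.83%.
April: labor force = 86,234 + 8,514 = 94,748; u = 8,514/94,748 = 8.99%.
Change = 8.99% − 8.83% = +0.16 pp.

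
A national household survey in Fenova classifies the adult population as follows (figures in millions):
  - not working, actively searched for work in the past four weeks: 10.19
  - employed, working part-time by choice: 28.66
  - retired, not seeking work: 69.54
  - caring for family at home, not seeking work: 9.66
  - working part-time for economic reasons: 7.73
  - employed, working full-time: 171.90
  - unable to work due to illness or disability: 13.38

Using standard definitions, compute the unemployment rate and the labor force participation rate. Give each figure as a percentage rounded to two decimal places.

Unemployment rate ≈ 4.66%; labor force participation rate ≈ 70.24%.

Employed = 28.66 + 7.73 + 171.90 = 208.29 million (anyone who worked, including part-time for economic reasons, counts as employed).
Unemployed = 10.19 million.
Labor force = 208.29 + 10.19 = 218.48 million.
Not in labor force = 69.54 + 9.66 + 13.38 = 92.58 million (those not working and not actively searching are outside the labor force).
Civilian working-age population = 218.48 + 92.58 = 311.06 million.
Unemployment rate = 10.19 / 218.48 = 4.66%.
Labor force participation rate = 218.48 / 311.06 = 70.24%.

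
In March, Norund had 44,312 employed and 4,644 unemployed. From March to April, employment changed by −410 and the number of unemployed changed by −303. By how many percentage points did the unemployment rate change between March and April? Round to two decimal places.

March: labor force = 44,312 + 4,644 = 48,956; u = 4,644/48,956 = 9.49%.
April: labor force = 43,902 + 4,341 = 48,243; u = 4,341/48,243 = 9.00%.
Change = 9.00% − 9.49% = −0.49 pp.

The unemployment rate changed by −0.49 percentage points.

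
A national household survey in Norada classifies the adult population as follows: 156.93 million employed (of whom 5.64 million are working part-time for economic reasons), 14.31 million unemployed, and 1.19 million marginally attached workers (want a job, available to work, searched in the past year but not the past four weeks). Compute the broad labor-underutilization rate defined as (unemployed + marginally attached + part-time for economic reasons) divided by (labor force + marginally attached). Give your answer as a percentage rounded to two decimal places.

Broad underutilization rate ≈ 12.26%.

Labor force = 156.93 + 14.31 = 171.24 million.
Numerator = 14.31 + 1.19 + 5.64 = 21.14 million.
Denominator = 171.24 + 1.19 = 172.43 million.
Broad rate = 21.14 / 172.43 = 12.26%.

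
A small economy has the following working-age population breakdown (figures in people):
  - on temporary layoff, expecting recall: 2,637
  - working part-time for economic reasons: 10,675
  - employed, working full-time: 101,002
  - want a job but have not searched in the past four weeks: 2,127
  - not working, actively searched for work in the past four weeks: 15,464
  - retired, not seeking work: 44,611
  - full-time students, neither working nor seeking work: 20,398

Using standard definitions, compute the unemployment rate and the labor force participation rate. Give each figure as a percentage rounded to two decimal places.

Unemployment rate ≈ 13.95%; labor force participation rate ≈ 65.91%.

Employed = 10,675 + 101,002 = 111,677 (anyone who worked, including part-time for economic reasons, counts as employed).
Unemployed = 2,637 + 15,464 = 18,101 (jobless and actively searching, or on temporary layoff).
Labor force = 111,677 + 18,101 = 129,778.
Not in labor force = 2,127 + 44,611 + 20,398 = 67,136 (those not working and not actively searching are outside the labor force — including those who want a job but have given up searching).
Civilian working-age population = 129,778 + 67,136 = 196,914.
Unemployment rate = 18,101 / 129,778 = 13.95%.
Labor force participation rate = 129,778 / 196,914 = 65.91%.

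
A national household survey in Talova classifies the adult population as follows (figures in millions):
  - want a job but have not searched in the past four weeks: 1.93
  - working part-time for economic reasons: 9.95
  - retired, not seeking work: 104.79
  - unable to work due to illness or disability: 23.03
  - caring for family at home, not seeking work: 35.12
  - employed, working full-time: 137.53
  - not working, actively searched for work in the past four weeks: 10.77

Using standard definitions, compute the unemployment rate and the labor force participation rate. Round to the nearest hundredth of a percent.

Employed = 9.95 + 137.53 = 147.48 million (anyone who worked, including part-time for economic reasons, counts as employed).
Unemployed = 10.77 million.
Labor force = 147.48 + 10.77 = 158.25 million.
Not in labor force = 1.93 + 104.79 + 23.03 + 35.12 = 164.87 million (those not working and not actively searching are outside the labor force — including those who want a job but have given up searching).
Civilian working-age population = 158.25 + 164.87 = 323.12 million.
Unemployment rate = 10.77 / 158.25 = 6.81%.
Labor force participation rate = 158.25 / 323.12 = 48.98%.

Unemployment rate ≈ 6.81%; labor force participation rate ≈ 48.98%.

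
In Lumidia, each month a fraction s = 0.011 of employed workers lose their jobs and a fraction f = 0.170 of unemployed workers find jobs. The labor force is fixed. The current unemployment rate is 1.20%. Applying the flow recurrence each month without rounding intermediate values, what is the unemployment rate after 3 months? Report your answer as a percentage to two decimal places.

Unemployment rate after three months ≈ 3.40%.

With a fixed labor force, u_{t+1} = u_t + s·(1−u_t) − f·u_t = u_t·(1−s−f) + s.
Here 1−s−f = 0.819 and s = 0.011.
u_1 = 0.012000 × 0.819 + 0.011 = 0.020828.
u_2 = 0.020828 × 0.819 + 0.011 = 0.028058.
u_3 = 0.028058 × 0.819 + 0.011 = 0.033980.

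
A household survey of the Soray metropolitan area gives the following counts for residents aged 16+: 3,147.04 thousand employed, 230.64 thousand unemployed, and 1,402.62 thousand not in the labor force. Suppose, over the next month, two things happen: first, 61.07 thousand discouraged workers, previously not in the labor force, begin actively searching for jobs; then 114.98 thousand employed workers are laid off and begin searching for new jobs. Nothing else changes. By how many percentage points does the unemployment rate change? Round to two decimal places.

Initially, labor force = 3,147.04 + 230.64 = 3,377.68 thousand, so u = 230.64/3,377.68 = 6.83%.
After the first change, unemployed and labor force both rise by 61.07 → E = 3,147.04, U = 291.71, labor force = 3,438.75 thousand.
After the second change, employed falls and unemployed rises by 114.98; labor force unchanged → E = 3,032.06, U = 406.69, labor force = 3,438.75 thousand.
New unemployment rate = 406.69 / 3,438.75 = 11.83%.
Change = 11.83% − 6.83% = +5.00 percentage points.

The unemployment rate changes by +5.00 percentage points.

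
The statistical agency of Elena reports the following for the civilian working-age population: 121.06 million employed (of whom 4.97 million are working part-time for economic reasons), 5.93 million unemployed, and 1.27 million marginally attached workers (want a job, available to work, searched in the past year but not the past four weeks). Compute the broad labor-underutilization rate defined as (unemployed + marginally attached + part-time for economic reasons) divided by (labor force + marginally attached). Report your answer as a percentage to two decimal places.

Labor force = 121.06 + 5.93 = 126.99 million.
Numerator = 5.93 + 1.27 + 4.97 = 12.17 million.
Denominator = 126.99 + 1.27 = 128.26 million.
Broad rate = 12.17 / 128.26 = 9.49%.

Broad underutilization rate ≈ 9.49%.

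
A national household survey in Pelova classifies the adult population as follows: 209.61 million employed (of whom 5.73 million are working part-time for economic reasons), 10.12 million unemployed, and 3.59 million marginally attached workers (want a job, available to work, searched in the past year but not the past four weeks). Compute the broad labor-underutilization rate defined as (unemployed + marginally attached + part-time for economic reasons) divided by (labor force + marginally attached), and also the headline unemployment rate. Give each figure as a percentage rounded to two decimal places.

Labor force = 209.61 + 10.12 = 219.73 million.
Numerator = 10.12 + 3.59 + 5.73 = 19.44 million.
Denominator = 219.73 + 3.59 = 223.32 million.
Broad rate = 19.44 / 223.32 = 8.70%.
Headline unemployment rate = 10.12 / 219.73 = 4.61%.

Broad underutilization rate ≈ 8.70%; headline unemployment rate ≈ 4.61%.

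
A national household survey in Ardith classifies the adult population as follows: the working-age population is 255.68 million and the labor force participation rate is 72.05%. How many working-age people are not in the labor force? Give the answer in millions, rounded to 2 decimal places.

Share not in the labor force = 1 − 0.7205 = 0.2795.
Not in labor force = 0.2795 × 255.68 ≈ 71.46 million.

About 71.46 million are not in the labor force.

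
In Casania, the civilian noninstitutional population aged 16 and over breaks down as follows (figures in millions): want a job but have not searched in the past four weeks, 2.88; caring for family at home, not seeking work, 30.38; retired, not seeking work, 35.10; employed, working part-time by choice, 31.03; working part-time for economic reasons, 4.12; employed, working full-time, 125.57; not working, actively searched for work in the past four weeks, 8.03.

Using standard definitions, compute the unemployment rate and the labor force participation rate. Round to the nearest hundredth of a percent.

Employed = 31.03 + 4.12 + 125.57 = 160.72 million (anyone who worked, including part-time for economic reasons, counts as employed).
Unemployed = 8.03 million.
Labor force = 160.72 + 8.03 = 168.75 million.
Not in labor force = 2.88 + 30.38 + 35.10 = 68.36 million (those not working and not actively searching are outside the labor force — including those who want a job but have given up searching).
Civilian working-age population = 168.75 + 68.36 = 237.11 million.
Unemployment rate = 8.03 / 168.75 = 4.76%.
Labor force participation rate = 168.75 / 237.11 = 71.17%.

Unemployment rate ≈ 4.76%; labor force participation rate ≈ 71.17%.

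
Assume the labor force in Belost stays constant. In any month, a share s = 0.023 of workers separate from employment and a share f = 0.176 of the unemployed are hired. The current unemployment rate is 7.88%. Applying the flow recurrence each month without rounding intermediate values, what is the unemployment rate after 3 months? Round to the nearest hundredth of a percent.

Unemployment rate after three months ≈ 9.67%.

With a fixed labor force, u_{t+1} = u_t + s·(1−u_t) − f·u_t = u_t·(1−s−f) + s.
Here 1−s−f = 0.801 and s = 0.023.
u_1 = 0.078800 × 0.801 + 0.023 = 0.086119.
u_2 = 0.086119 × 0.801 + 0.023 = 0.091981.
u_3 = 0.091981 × 0.801 + 0.023 = 0.096677.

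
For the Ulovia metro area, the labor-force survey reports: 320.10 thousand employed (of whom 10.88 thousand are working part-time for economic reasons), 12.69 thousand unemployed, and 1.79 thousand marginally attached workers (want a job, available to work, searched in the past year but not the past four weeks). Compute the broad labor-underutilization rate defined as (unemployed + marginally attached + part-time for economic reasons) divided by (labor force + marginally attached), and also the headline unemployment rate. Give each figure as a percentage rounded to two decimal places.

Broad underutilization rate ≈ 7.58%; headline unemployment rate ≈ 3.81%.

Labor force = 320.10 + 12.69 = 332.79 thousand.
Numerator = 12.69 + 1.79 + 10.88 = 25.36 thousand.
Denominator = 332.79 + 1.79 = 334.58 thousand.
Broad rate = 25.36 / 334.58 = 7.58%.
Headline unemployment rate = 12.69 / 332.79 = 3.81%.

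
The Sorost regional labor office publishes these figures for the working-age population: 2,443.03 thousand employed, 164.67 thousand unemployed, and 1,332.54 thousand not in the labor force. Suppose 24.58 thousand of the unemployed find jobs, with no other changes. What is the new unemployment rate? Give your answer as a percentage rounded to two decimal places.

Initially, labor force = 2,443.03 + 164.67 = 2,607.70 thousand, so u = 164.67/2,607.70 = 6.31%.
After the change, unemployed falls and employed rises by 24.58; labor force unchanged → E = 2,467.61, U = 140.09, labor force = 2,607.70 thousand.
New unemployment rate = 140.09 / 2,607.70 = 5.37%.

New unemployment rate ≈ 5.37%.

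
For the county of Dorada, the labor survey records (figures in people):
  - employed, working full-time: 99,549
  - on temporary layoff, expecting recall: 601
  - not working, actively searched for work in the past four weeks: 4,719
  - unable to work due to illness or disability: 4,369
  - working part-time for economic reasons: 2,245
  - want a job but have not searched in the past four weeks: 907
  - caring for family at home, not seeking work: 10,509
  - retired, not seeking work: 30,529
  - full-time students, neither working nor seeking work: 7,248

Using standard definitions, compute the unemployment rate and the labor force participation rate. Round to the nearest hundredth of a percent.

Unemployment rate ≈ 4.97%; labor force participation rate ≈ 66.66%.

Employed = 99,549 + 2,245 = 101,794 (anyone who worked, including part-time for economic reasons, counts as employed).
Unemployed = 601 + 4,719 = 5,320 (jobless and actively searching, or on temporary layoff).
Labor force = 101,794 + 5,320 = 107,114.
Not in labor force = 4,369 + 907 + 10,509 + 30,529 + 7,248 = 53,562 (those not working and not actively searching are outside the labor force — including those who want a job but have given up searching).
Civilian working-age population = 107,114 + 53,562 = 160,676.
Unemployment rate = 5,320 / 107,114 = 4.97%.
Labor force participation rate = 107,114 / 160,676 = 66.66%.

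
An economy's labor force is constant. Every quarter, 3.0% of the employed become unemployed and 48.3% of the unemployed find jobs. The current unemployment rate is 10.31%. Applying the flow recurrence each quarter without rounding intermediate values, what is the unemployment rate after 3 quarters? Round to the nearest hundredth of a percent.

Unemployment rate after three quarters ≈ 6.36%.

With a fixed labor force, u_{t+1} = u_t + s·(1−u_t) − f·u_t = u_t·(1−s−f) + s.
Here 1−s−f = 0.487 and s = 0.030.
u_1 = 0.103100 × 0.487 + 0.030 = 0.080210.
u_2 = 0.080210 × 0.487 + 0.030 = 0.069062.
u_3 = 0.069062 × 0.487 + 0.030 = 0.063633.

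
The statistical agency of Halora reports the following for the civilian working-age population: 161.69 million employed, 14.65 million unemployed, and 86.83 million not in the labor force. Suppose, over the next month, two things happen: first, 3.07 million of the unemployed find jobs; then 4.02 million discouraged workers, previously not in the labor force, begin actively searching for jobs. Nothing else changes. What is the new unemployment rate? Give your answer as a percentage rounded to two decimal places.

Initially, labor force = 161.69 + 14.65 = 176.34 million, so u = 14.65/176.34 = 8.31%.
After the first change, unemployed falls and employed rises by 3.07; labor force unchanged → E = 164.76, U = 11.58, labor force = 176.34 million.
After the second change, unemployed and labor force both rise by 4.02 → E = 164.76, U = 15.60, labor force = 180.36 million.
New unemployment rate = 15.60 / 180.36 = 8.65%.

New unemployment rate ≈ 8.65%.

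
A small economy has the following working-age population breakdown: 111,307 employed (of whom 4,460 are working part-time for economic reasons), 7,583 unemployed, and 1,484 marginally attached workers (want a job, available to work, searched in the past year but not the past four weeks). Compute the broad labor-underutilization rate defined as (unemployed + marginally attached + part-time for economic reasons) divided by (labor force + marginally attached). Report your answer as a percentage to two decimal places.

Broad underutilization rate ≈ 11.24%.

Labor force = 111,307 + 7,583 = 118,890.
Numerator = 7,583 + 1,484 + 4,460 = 13,527.
Denominator = 118,890 + 1,484 = 120,374.
Broad rate = 13,527 / 120,374 = 11.24%.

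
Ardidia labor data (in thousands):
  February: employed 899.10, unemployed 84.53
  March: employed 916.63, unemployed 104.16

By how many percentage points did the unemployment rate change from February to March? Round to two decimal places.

February: labor force = 899.10 + 84.53 = 983.63; u = 84.53/983.63 = 8.59%.
March: labor force = 916.63 + 104.16 = 1,020.79; u = 104.16/1,020.79 = 10.20%.
Change = 10.20% − 8.59% = +1.61 pp.

The unemployment rate changed by +1.61 percentage points.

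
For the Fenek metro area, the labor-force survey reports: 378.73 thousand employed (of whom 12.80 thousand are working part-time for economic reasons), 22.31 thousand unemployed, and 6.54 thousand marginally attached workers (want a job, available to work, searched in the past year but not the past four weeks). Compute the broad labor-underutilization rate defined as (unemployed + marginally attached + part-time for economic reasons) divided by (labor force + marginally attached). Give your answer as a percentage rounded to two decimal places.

Broad underutilization rate ≈ 10.22%.

Labor force = 378.73 + 22.31 = 401.04 thousand.
Numerator = 22.31 + 6.54 + 12.80 = 41.65 thousand.
Denominator = 401.04 + 6.54 = 407.58 thousand.
Broad rate = 41.65 / 407.58 = 10.22%.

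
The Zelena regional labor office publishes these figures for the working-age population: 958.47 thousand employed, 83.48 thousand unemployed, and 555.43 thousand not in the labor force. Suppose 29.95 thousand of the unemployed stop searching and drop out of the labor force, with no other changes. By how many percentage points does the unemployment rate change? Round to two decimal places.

Initially, labor force = 958.47 + 83.48 = 1,041.95 thousand, so u = 83.48/1,041.95 = 8.01%.
After the change, unemployed and labor force both fall by 29.95 → E = 958.47, U = 53.53, labor force = 1,012.00 thousand.
New unemployment rate = 53.53 / 1,012.00 = 5.29%.
Change = 5.29% − 8.01% = −2.72 percentage points.

The unemployment rate changes by −2.72 percentage points.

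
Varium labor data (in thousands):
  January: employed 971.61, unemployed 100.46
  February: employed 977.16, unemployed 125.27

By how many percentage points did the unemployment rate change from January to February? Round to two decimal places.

The unemployment rate changed by +1.99 percentage points.

January: labor force = 971.61 + 100.46 = 1,072.07; u = 100.46/1,072.07 = 9.37%.
February: labor force = 977.16 + 125.27 = 1,102.43; u = 125.27/1,102.43 = 11.36%.
Change = 11.36% − 9.37% = +1.99 pp.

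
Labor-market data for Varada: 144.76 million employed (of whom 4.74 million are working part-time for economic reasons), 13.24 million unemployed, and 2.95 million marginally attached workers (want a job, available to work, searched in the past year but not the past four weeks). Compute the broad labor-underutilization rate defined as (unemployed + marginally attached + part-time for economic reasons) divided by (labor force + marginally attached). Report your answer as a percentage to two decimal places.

Broad underutilization rate ≈ 13.00%.

Labor force = 144.76 + 13.24 = 158.00 million.
Numerator = 13.24 + 2.95 + 4.74 = 20.93 million.
Denominator = 158.00 + 2.95 = 160.95 million.
Broad rate = 20.93 / 160.95 = 13.00%.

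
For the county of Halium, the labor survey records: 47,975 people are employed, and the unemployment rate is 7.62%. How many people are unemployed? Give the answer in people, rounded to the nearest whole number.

About 3,957 are unemployed.

Let U be the number unemployed. The labor force is E + U, and U/(E+U) = 0.0762.
So U = 0.0762 × 47,975 / (1 − 0.0762) = 3655.70 / 0.9238 ≈ 3,957.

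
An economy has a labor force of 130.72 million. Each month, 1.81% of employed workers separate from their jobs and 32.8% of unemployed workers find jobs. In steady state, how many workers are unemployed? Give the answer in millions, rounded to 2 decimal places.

Steady-state unemployment rate u* = s/(s+f) = 1.81/(1.81+32.8) = 0.052297.
Unemployed = u* × labor force = 0.052297 × 130.72 ≈ 6.84 million.

About 6.84 million are unemployed in steady state.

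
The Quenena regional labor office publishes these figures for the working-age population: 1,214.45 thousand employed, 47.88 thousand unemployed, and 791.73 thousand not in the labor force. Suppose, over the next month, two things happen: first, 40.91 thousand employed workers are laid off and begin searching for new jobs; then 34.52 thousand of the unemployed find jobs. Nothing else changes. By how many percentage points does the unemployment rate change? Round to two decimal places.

Initially, labor force = 1,214.45 + 47.88 = 1,262.33 thousand, so u = 47.88/1,262.33 = 3.79%.
After the first change, employed falls and unemployed rises by 40.91; labor force unchanged → E = 1,173.54, U = 88.79, labor force = 1,262.33 thousand.
After the second change, unemployed falls and employed rises by 34.52; labor force unchanged → E = 1,208.06, U = 54.27, labor force = 1,262.33 thousand.
New unemployment rate = 54.27 / 1,262.33 = 4.30%.
Change = 4.30% − 3.79% = +0.51 percentage points.

The unemployment rate changes by +0.51 percentage points.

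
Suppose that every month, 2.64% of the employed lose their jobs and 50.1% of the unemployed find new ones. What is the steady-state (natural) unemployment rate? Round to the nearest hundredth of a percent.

Steady-state unemployment rate ≈ 5.01%.

At steady state the flows balance: s·E = f·U, so U/(E+U) = s/(s+f).
u* = 2.64 / (2.64 + 50.1) = 2.64 / 52.74 = 5.01%.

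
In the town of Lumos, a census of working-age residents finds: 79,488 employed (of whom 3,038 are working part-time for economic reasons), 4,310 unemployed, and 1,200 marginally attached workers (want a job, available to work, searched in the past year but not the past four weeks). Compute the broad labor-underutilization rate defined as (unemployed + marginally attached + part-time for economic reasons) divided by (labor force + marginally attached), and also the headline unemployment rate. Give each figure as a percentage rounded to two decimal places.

Broad underutilization rate ≈ 10.06%; headline unemployment rate ≈ 5.14%.

Labor force = 79,488 + 4,310 = 83,798.
Numerator = 4,310 + 1,200 + 3,038 = 8,548.
Denominator = 83,798 + 1,200 = 84,998.
Broad rate = 8,548 / 84,998 = 10.06%.
Headline unemployment rate = 4,310 / 83,798 = 5.14%.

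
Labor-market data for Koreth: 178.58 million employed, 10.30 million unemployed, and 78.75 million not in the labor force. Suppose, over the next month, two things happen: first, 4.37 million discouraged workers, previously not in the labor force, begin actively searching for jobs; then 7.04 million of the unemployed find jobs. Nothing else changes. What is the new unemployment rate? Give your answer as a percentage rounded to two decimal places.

Initially, labor force = 178.58 + 10.30 = 188.88 million, so u = 10.30/188.88 = 5.45%.
After the first change, unemployed and labor force both rise by 4.37 → E = 178.58, U = 14.67, labor force = 193.25 million.
After the second change, unemployed falls and employed rises by 7.04; labor force unchanged → E = 185.62, U = 7.63, labor force = 193.25 million.
New unemployment rate = 7.63 / 193.25 = 3.95%.

New unemployment rate ≈ 3.95%.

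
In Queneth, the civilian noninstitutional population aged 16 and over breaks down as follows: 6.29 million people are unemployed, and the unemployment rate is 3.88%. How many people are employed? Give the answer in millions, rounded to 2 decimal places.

About 155.82 million are employed.

Labor force = U / u = 6.29 / 0.0388 ≈ 162.11 million.
Employed = labor force − unemployed = 162.11 − 6.29 = 155.82 million.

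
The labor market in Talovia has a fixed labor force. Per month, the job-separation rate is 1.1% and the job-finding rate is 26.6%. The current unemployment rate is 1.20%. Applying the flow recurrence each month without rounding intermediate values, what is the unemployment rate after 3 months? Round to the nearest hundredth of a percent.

Unemployment rate after three months ≈ 2.92%.

With a fixed labor force, u_{t+1} = u_t + s·(1−u_t) − f·u_t = u_t·(1−s−f) + s.
Here 1−s−f = 0.723 and s = 0.011.
u_1 = 0.012000 × 0.723 + 0.011 = 0.019676.
u_2 = 0.019676 × 0.723 + 0.011 = 0.025226.
u_3 = 0.025226 × 0.723 + 0.011 = 0.029238.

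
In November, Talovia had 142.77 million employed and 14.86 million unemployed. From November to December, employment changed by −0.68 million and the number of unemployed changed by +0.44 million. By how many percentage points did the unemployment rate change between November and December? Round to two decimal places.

The unemployment rate changed by +0.29 percentage points.

November: labor force = 142.77 + 14.86 = 157.63; u = 14.86/157.63 = 9.43%.
December: labor force = 142.09 + 15.30 = 157.39; u = 15.30/157.39 = 9.72%.
Change = 9.72% − 9.43% = +0.29 pp.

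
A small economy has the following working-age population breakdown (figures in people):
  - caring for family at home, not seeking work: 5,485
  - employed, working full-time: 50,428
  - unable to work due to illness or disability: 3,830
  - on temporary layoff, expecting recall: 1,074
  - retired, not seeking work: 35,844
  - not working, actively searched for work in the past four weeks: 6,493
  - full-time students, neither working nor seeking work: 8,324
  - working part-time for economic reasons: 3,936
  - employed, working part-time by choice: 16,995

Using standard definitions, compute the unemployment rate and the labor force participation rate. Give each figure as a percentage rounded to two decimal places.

Unemployment rate ≈ 9.59%; labor force participation rate ≈ 59.61%.

Employed = 50,428 + 3,936 + 16,995 = 71,359 (anyone who worked, including part-time for economic reasons, counts as employed).
Unemployed = 1,074 + 6,493 = 7,567 (jobless and actively searching, or on temporary layoff).
Labor force = 71,359 + 7,567 = 78,926.
Not in labor force = 5,485 + 3,830 + 35,844 + 8,324 = 53,483 (those not working and not actively searching are outside the labor force).
Civilian working-age population = 78,926 + 53,483 = 132,409.
Unemployment rate = 7,567 / 78,926 = 9.59%.
Labor force participation rate = 78,926 / 132,409 = 59.61%.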